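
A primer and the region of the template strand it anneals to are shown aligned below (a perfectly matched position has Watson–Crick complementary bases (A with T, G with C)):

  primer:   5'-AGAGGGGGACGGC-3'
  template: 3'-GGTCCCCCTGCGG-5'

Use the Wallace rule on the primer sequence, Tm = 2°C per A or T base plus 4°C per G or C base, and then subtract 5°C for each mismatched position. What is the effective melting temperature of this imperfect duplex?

Primer base counts: A=3, T=0, G=8, C=2 → A+T=3, G+C=10
Perfect-match Tm = 2(3) + 4(10) = 6 + 40 = 46°C
Mismatches (positions where the bases are not complementary): 3 (at positions 1, 2, 12)
Effective Tm = 46 − 3×5 = 46 − 15 = 31°C

31°C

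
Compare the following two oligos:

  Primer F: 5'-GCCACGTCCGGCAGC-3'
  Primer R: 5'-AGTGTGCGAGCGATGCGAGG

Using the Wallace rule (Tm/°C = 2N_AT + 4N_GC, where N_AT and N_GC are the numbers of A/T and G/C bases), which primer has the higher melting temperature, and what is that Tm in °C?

Primer R, 66°C

Primer F: A+T=3, G+C=12 → Tm = 2(3)+4(12) = 54°C
Primer R: A+T=7, G+C=13 → Tm = 2(7)+4(13) = 66°C
54°C vs 66°C → primer R is higher.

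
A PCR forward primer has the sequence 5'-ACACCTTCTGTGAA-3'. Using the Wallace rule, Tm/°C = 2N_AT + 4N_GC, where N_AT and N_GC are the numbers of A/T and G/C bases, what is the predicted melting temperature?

40°C

Counting bases: G=2, T=4, A=4, C=4
AT pairs contribute 8, GC pairs contribute 6.
Tm = 2×8 + 4×6 = 40°C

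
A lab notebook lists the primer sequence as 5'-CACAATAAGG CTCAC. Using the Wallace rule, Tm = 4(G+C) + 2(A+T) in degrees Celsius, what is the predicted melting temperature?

G=2, T=2, A=6, C=5
So N_AT = 8 and N_GC = 7.
Tm = 2(8) + 4(7) = 16 + 28 = 44°C

44°C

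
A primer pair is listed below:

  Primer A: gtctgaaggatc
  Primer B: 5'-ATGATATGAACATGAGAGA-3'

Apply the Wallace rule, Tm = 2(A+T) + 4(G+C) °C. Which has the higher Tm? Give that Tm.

Primer B, 50°C

Primer A: A+T=6, G+C=6 → Tm = 2(6)+4(6) = 36°C
Primer B: A+T=13, G+C=6 → Tm = 2(13)+4(6) = 50°C
36°C vs 50°C → primer B is higher.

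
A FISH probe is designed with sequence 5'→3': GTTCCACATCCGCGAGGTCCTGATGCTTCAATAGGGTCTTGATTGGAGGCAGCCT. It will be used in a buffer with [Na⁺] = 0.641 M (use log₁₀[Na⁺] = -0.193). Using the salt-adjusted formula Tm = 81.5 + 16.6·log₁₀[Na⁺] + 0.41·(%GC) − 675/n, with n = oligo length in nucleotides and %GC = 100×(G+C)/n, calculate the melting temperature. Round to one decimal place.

88.4°C

Length n = 55. Scanning the sequence gives G=16, A=10, T=15, C=14.
G+C = 30, so %GC = 30/55 × 100 = 54.545%
Salt term: 16.6 × (-0.193) = -3.204
GC term: 0.41 × 54.545 = 22.363; length term: −675/55 = −12.273
Tm = 81.5 + (-3.204) + 22.363 − 12.273 = 88.386 → 88.4°C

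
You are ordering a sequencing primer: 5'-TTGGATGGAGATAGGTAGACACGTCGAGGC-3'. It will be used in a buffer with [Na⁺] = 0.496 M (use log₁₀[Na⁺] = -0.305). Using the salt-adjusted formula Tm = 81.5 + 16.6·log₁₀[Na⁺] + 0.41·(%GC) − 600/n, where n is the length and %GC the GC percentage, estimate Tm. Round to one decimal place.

Length n = 30. Base counts: A=8, T=6, G=12, C=4
G+C = 16, so %GC = 16/30 × 100 = 53.333%
Salt term: 16.6 × (-0.305) = -5.063
GC term: 0.41 × 53.333 = 21.867; length term: −600/30 = −20
Tm = 81.5 + (-5.063) + 21.867 − 20 = 78.304 → 78.3°C

78.3°C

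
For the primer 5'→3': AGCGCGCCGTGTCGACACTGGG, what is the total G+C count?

16

Scanning the sequence gives T=3, G=9, C=7, A=3.
Total G or C: 9 + 7 = 16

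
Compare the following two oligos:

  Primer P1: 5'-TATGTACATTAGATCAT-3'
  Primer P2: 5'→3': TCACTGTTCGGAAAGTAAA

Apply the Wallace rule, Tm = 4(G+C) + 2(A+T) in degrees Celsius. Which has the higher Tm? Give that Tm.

Primer P1: A+T=13, G+C=4 → Tm = 2(13)+4(4) = 42°C
Primer P2: A+T=12, G+C=7 → Tm = 2(12)+4(7) = 52°C
42°C vs 52°C → primer P2 is higher.

Primer P2, 52°C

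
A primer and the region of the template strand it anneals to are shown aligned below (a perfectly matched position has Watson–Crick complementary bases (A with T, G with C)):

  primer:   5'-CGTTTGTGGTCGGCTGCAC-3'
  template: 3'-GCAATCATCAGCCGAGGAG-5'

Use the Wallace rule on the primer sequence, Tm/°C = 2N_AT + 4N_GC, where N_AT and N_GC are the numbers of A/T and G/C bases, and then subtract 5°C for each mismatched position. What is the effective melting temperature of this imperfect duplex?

42°C

Primer base counts: A=1, T=6, G=7, C=5 → A+T=7, G+C=12
Perfect-match Tm = 2(7) + 4(12) = 14 + 48 = 62°C
Mismatches (positions where the bases are not complementary): 4 (at positions 5, 8, 16, 18)
Effective Tm = 62 − 4×5 = 62 − 20 = 42°C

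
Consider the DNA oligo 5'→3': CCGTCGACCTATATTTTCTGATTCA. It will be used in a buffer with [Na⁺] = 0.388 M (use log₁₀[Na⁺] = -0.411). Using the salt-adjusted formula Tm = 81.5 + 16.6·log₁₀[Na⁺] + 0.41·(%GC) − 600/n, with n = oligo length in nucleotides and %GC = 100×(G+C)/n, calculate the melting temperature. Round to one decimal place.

67.1°C

Length n = 25. Scanning the sequence gives A=5, G=3, C=7, T=10.
G+C = 10, so %GC = 10/25 × 100 = 40%
Salt term: 16.6 × (-0.411) = -6.823
GC term: 0.41 × 40 = 16.4; length term: −600/25 = −24
Tm = 81.5 + (-6.823) + 16.4 − 24 = 67.077 → 67.1°C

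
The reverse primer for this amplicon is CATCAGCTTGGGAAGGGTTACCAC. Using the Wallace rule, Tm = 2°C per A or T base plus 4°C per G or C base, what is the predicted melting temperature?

Scanning the sequence gives A=6, T=5, G=7, C=6.
So N_AT = 11 and N_GC = 13.
Tm = 2×11 + 4×13 = 74°C

74°C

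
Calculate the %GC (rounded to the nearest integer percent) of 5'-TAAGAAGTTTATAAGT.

Scanning the sequence gives G=3, C=0, A=7, T=6.
G+C = 3 + 0 = 3 out of 16 bases
%GC = 3/16 × 100 = 18.75% ≈ 19%

19%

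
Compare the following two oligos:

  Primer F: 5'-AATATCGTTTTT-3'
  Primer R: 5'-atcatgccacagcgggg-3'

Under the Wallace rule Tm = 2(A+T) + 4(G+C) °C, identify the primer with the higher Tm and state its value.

Primer R, 56°C

Primer F: A+T=10, G+C=2 → Tm = 2(10)+4(2) = 28°C
Primer R: A+T=6, G+C=11 → Tm = 2(6)+4(11) = 56°C
28°C vs 56°C → primer R is higher.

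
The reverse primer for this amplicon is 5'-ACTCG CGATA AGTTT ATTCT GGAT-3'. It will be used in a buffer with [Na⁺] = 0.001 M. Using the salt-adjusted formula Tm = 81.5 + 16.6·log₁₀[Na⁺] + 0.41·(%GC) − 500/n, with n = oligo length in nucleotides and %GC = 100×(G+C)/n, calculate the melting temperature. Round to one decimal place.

Length n = 24. Counting bases: T=9, C=4, G=5, A=6
G+C = 9, so %GC = 9/24 × 100 = 37.5%
Salt term: 16.6 × (-3) = -49.8
GC term: 0.41 × 37.5 = 15.375; length term: −500/24 = −20.833
Tm = 81.5 + (-49.8) + 15.375 − 20.833 = 26.242 → 26.2°C

26.2°C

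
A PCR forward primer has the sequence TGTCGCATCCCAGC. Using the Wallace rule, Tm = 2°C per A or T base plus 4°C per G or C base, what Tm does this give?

Counting bases: T=3, A=2, G=3, C=6
A+T = 5, G+C = 9
Tm = 2(5) + 4(9) = 10 + 36 = 46°C

46°C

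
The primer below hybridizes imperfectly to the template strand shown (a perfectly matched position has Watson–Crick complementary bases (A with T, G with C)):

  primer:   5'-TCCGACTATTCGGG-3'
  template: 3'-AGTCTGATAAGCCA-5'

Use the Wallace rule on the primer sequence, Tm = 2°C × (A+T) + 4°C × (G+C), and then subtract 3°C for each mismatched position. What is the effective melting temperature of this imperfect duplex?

Primer base counts: A=2, T=4, G=4, C=4 → A+T=6, G+C=8
Perfect-match Tm = 2(6) + 4(8) = 12 + 32 = 44°C
Mismatches (positions where the bases are not complementary): 2 (at positions 3, 14)
Effective Tm = 44 − 2×3 = 44 − 6 = 38°C

38°C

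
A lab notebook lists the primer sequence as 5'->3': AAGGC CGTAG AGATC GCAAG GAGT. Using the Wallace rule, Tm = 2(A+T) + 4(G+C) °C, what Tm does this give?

T=3, G=9, A=8, C=4
So N_AT = 11 and N_GC = 13.
Tm = 4·13 + 2·11 = 52 + 22 = 74°C

74°C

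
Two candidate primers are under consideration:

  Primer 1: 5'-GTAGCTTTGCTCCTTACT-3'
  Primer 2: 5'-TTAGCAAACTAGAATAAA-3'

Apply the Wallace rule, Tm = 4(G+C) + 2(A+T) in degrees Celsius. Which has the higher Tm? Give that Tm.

Primer 1, 52°C

Primer 1: A+T=10, G+C=8 → Tm = 2(10)+4(8) = 52°C
Primer 2: A+T=14, G+C=4 → Tm = 2(14)+4(4) = 44°C
52°C vs 44°C → primer 1 is higher.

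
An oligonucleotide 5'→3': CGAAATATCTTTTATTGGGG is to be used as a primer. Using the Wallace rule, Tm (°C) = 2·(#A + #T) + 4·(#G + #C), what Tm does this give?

54°C

Counting bases: G=5, A=5, T=8, C=2
AT pairs contribute 13, GC pairs contribute 7.
Tm = 2×13 + 4×7 = 54°C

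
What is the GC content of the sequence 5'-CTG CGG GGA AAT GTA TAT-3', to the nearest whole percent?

44%

Base counts: G=6, C=2, T=5, A=5
G+C = 6 + 2 = 8 out of 18 bases
%GC = 8/18 × 100 = 44.44% ≈ 44%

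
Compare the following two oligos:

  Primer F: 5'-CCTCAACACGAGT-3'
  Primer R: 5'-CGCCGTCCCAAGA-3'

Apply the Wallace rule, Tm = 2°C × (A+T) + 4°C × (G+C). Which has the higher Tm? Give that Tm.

Primer R, 44°C

Primer F: A+T=6, G+C=7 → Tm = 2(6)+4(7) = 40°C
Primer R: A+T=4, G+C=9 → Tm = 2(4)+4(9) = 44°C
40°C vs 44°C → primer R is higher.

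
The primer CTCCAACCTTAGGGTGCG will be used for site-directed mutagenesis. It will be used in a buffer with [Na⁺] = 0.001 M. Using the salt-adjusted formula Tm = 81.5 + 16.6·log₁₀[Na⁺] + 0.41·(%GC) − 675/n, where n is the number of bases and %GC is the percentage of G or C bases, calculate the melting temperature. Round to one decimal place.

19.3°C

Length n = 18. Base counts: C=6, A=3, T=4, G=5
G+C = 11, so %GC = 11/18 × 100 = 61.111%
Salt term: 16.6 × (-3) = -49.8
GC term: 0.41 × 61.111 = 25.056; length term: −675/18 = −37.5
Tm = 81.5 + (-49.8) + 25.056 − 37.5 = 19.256 → 19.3°C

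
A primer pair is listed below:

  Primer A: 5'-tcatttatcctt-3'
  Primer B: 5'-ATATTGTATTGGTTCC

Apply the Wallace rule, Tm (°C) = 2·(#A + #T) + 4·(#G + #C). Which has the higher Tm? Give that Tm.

Primer A: A+T=9, G+C=3 → Tm = 2(9)+4(3) = 30°C
Primer B: A+T=11, G+C=5 → Tm = 2(11)+4(5) = 42°C
30°C vs 42°C → primer B is higher.

Primer B, 42°C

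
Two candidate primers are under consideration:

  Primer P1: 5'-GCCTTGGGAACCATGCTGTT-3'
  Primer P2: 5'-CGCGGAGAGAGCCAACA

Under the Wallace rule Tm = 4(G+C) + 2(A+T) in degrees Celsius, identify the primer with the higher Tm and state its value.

Primer P1, 62°C

Primer P1: A+T=9, G+C=11 → Tm = 2(9)+4(11) = 62°C
Primer P2: A+T=6, G+C=11 → Tm = 2(6)+4(11) = 56°C
62°C vs 56°C → primer P1 is higher.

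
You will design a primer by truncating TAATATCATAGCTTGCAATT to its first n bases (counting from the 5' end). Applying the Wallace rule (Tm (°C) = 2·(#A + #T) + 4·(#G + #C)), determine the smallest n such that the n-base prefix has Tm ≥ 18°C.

First 7 bases: TAATATC → Tm = 16°C (< 18°C)
First 8 bases: TAATATCA → Tm = 18°C (≥ 18°C)
Since every base adds ≥2°C, Tm only increases with n, so the threshold is first crossed at n = 8.

n = 8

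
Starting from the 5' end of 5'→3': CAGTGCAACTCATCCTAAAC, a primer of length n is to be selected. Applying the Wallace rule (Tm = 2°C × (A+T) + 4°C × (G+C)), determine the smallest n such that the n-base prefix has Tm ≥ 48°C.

n = 16

First 15 bases: CAGTGCAACTCATCC → Tm = 46°C (< 48°C)
First 16 bases: CAGTGCAACTCATCCT → Tm = 48°C (≥ 48°C)
Since every base adds ≥2°C, Tm only increases with n, so the threshold is first crossed at n = 16.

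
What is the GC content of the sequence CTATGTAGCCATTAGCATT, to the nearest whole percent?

37%

T=7, C=4, G=3, A=5
G+C = 3 + 4 = 7 out of 19 bases
%GC = 7/19 × 100 = 36.84% ≈ 37%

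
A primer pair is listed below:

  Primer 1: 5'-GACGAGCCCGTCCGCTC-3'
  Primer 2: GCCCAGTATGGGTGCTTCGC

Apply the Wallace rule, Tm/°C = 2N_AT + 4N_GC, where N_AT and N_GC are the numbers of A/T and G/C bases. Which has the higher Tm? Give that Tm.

Primer 2, 66°C

Primer 1: A+T=4, G+C=13 → Tm = 2(4)+4(13) = 60°C
Primer 2: A+T=7, G+C=13 → Tm = 2(7)+4(13) = 66°C
60°C vs 66°C → primer 2 is higher.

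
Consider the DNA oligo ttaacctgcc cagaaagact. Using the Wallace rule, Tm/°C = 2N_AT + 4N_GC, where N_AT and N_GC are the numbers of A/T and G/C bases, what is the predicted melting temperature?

Counting bases: C=6, A=7, T=4, G=3
AT pairs contribute 11, GC pairs contribute 9.
Tm = 2(11) + 4(9) = 22 + 36 = 58°C

58°C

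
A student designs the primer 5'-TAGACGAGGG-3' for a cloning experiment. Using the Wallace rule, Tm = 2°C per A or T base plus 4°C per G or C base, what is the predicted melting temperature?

Counting bases: G=5, A=3, C=1, T=1
So N_AT = 4 and N_GC = 6.
Tm = 2×4 + 4×6 = 32°C

32°C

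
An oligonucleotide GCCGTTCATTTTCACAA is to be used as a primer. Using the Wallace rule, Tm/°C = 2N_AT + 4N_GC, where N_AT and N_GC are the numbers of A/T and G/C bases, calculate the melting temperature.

48°C

A=4, G=2, T=6, C=5
AT pairs contribute 10, GC pairs contribute 7.
Tm = 2×10 + 4×7 = 48°C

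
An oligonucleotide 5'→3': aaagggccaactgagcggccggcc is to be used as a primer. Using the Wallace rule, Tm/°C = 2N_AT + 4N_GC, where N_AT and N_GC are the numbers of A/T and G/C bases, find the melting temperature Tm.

Counting bases: A=6, G=9, C=8, T=1
So N_AT = 7 and N_GC = 17.
Tm = 2(7) + 4(17) = 14 + 68 = 82°C

82°C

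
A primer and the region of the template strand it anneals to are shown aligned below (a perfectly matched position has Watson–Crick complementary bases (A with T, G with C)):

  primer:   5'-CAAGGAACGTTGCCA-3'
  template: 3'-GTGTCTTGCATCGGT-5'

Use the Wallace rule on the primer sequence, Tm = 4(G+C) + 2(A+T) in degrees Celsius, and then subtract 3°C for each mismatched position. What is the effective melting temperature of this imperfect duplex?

Primer base counts: A=5, T=2, G=4, C=4 → A+T=7, G+C=8
Perfect-match Tm = 2(7) + 4(8) = 14 + 32 = 46°C
Mismatches (positions where the bases are not complementary): 3 (at positions 3, 4, 11)
Effective Tm = 46 − 3×3 = 46 − 9 = 37°C

37°C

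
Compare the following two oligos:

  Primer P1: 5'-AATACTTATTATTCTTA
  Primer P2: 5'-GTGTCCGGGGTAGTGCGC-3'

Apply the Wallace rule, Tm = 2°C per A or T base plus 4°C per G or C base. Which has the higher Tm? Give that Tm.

Primer P1: A+T=15, G+C=2 → Tm = 2(15)+4(2) = 38°C
Primer P2: A+T=5, G+C=13 → Tm = 2(5)+4(13) = 62°C
38°C vs 62°C → primer P2 is higher.

Primer P2, 62°C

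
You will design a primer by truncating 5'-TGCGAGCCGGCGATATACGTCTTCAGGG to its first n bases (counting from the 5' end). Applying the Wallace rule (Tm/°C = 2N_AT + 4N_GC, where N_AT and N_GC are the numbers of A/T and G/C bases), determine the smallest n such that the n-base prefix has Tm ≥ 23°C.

n = 7

First 6 bases: TGCGAG → Tm = 20°C (< 23°C)
First 7 bases: TGCGAGC → Tm = 24°C (≥ 23°C)
Each additional base adds 2°C (A/T) or 4°C (G/C), so Tm is non-decreasing in n; n = 7 is the first length to reach 23°C.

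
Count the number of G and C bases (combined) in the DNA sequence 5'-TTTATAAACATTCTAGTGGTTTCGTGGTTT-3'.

9

Base counts: T=15, G=6, C=3, A=6
G+C = 6 + 3 = 9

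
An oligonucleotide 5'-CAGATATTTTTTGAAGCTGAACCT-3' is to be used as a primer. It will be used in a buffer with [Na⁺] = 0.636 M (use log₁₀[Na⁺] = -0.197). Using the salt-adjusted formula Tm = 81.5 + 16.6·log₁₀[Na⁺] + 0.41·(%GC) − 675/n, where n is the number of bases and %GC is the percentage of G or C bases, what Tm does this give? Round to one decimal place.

Length n = 24. Counting bases: T=9, A=7, C=4, G=4
G+C = 8, so %GC = 8/24 × 100 = 33.333%
Salt term: 16.6 × (-0.197) = -3.27
GC term: 0.41 × 33.333 = 13.667; length term: −675/24 = −28.125
Tm = 81.5 + (-3.27) + 13.667 − 28.125 = 63.772 → 63.8°C

63.8°C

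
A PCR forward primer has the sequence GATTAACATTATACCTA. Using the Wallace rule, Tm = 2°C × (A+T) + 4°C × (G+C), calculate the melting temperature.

Counting bases: A=7, C=3, T=6, G=1
So N_AT = 13 and N_GC = 4.
Tm = 2(13) + 4(4) = 26 + 16 = 42°C

42°C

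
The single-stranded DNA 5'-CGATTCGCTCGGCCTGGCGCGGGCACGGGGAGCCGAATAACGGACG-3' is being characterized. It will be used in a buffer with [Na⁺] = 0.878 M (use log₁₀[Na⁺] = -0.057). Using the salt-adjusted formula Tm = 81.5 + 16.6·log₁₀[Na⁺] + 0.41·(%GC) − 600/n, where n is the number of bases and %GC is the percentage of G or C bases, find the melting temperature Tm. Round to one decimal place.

Length n = 46. T=5, A=8, C=14, G=19
G+C = 33, so %GC = 33/46 × 100 = 71.739%
Salt term: 16.6 × (-0.057) = -0.946
GC term: 0.41 × 71.739 = 29.413; length term: −600/46 = −13.043
Tm = 81.5 + (-0.946) + 29.413 − 13.043 = 96.924 → 96.9°C

96.9°C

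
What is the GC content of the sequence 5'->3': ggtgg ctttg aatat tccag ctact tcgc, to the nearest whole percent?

Base counts: A=5, G=7, C=7, T=10
G+C = 7 + 7 = 14 out of 29 bases
%GC = 14/29 × 100 = 48.28% ≈ 48%

48%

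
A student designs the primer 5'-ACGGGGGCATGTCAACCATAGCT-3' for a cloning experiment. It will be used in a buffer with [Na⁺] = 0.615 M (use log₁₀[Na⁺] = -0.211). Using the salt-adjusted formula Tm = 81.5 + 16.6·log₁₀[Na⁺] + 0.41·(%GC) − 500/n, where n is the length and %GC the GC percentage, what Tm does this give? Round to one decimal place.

Length n = 23. Counting bases: G=7, A=6, C=6, T=4
G+C = 13, so %GC = 13/23 × 100 = 56.522%
Salt term: 16.6 × (-0.211) = -3.503
GC term: 0.41 × 56.522 = 23.174; length term: −500/23 = −21.739
Tm = 81.5 + (-3.503) + 23.174 − 21.739 = 79.432 → 79.4°C

79.4°C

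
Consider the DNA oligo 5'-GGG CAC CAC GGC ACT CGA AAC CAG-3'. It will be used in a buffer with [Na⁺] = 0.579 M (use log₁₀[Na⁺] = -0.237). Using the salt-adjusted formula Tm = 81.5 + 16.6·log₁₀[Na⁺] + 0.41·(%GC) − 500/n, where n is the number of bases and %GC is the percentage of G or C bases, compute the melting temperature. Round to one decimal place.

84.1°C

Length n = 24. G=7, A=7, T=1, C=9
G+C = 16, so %GC = 16/24 × 100 = 66.667%
Salt term: 16.6 × (-0.237) = -3.934
GC term: 0.41 × 66.667 = 27.333; length term: −500/24 = −20.833
Tm = 81.5 + (-3.934) + 27.333 − 20.833 = 84.066 → 84.1°C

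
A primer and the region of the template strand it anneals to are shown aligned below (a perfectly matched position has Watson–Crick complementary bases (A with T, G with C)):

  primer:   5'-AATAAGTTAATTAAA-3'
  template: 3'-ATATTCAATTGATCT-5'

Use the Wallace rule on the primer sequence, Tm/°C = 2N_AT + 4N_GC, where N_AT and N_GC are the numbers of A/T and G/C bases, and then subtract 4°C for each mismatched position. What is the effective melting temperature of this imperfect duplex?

Primer base counts: A=9, T=5, G=1, C=0 → A+T=14, G+C=1
Perfect-match Tm = 2(14) + 4(1) = 28 + 4 = 32°C
Mismatches (positions where the bases are not complementary): 3 (at positions 1, 11, 14)
Effective Tm = 32 − 3×4 = 32 − 12 = 20°C

20°C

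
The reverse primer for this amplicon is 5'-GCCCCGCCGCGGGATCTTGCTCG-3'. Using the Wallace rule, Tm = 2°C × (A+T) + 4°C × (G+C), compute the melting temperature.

82°C

G=8, A=1, T=4, C=10
So N_AT = 5 and N_GC = 18.
Tm = 4·18 + 2·5 = 72 + 10 = 82°C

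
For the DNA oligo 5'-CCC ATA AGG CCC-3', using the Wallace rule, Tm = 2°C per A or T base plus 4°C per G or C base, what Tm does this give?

C=6, A=3, G=2, T=1
So N_AT = 4 and N_GC = 8.
Tm = 2(4) + 4(8) = 8 + 32 = 40°C

40°C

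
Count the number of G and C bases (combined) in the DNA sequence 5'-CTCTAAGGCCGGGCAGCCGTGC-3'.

16

Counting bases: A=3, G=8, C=8, T=3
Total G or C: 8 + 8 = 16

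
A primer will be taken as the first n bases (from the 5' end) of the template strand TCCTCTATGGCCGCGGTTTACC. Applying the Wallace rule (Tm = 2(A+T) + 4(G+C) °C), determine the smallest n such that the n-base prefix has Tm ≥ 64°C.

First 20 bases: TCCTCTATGGCCGCGGTTTA → Tm = 62°C (< 64°C)
First 21 bases: TCCTCTATGGCCGCGGTTTAC → Tm = 66°C (≥ 64°C)
Since every base adds ≥2°C, Tm only increases with n, so the threshold is first crossed at n = 21.

n = 21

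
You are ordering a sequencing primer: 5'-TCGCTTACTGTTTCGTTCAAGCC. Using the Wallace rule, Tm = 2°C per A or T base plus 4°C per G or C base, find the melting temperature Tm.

Base counts: C=7, G=4, T=9, A=3
A+T = 12, G+C = 11
Tm = 2(12) + 4(11) = 24 + 44 = 68°C

68°C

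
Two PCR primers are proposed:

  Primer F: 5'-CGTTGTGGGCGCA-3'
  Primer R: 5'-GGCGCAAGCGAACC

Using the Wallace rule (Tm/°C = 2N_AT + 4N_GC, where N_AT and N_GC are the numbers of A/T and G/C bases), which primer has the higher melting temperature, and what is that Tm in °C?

Primer F: A+T=4, G+C=9 → Tm = 2(4)+4(9) = 44°C
Primer R: A+T=4, G+C=10 → Tm = 2(4)+4(10) = 48°C
44°C vs 48°C → primer R is higher.

Primer R, 48°C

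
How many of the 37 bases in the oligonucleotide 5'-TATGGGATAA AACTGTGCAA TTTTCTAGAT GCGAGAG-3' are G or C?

14

Counting bases: T=11, G=10, C=4, A=12
G+C = 10 + 4 = 14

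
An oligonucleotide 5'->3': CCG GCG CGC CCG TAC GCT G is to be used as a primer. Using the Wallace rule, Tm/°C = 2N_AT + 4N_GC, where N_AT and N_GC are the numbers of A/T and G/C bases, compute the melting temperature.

Base counts: T=2, C=9, A=1, G=7
So N_AT = 3 and N_GC = 16.
Tm = 2(3) + 4(16) = 6 + 64 = 70°C

70°C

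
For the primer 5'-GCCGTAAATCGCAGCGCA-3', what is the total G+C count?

C=6, A=5, T=2, G=5
Total G or C: 5 + 6 = 11

11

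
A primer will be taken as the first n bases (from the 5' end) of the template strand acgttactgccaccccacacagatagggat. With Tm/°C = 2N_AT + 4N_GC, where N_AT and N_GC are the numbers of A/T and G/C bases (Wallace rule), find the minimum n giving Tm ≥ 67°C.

First 21 bases: ACGTTACTGCCACCCCACACA → Tm = 66°C (< 67°C)
First 22 bases: ACGTTACTGCCACCCCACACAG → Tm = 70°C (≥ 67°C)
Each additional base adds 2°C (A/T) or 4°C (G/C), so Tm is non-decreasing in n; n = 22 is the first length to reach 67°C.

n = 22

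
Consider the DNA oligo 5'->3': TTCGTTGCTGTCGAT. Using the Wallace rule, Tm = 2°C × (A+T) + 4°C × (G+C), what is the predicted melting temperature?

44°C

Scanning the sequence gives C=3, T=7, A=1, G=4.
So N_AT = 8 and N_GC = 7.
Tm = 4·7 + 2·8 = 28 + 16 = 44°C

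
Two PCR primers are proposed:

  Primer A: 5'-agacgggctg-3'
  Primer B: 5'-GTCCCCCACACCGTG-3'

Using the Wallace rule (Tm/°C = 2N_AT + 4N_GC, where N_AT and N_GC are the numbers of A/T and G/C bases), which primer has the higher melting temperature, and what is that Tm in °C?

Primer A: A+T=3, G+C=7 → Tm = 2(3)+4(7) = 34°C
Primer B: A+T=4, G+C=11 → Tm = 2(4)+4(11) = 52°C
34°C vs 52°C → primer B is higher.

Primer B, 52°C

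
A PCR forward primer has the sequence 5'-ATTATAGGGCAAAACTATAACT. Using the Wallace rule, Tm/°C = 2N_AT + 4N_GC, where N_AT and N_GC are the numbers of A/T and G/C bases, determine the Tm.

56°C

Base counts: G=3, C=3, T=6, A=10
A+T = 16, G+C = 6
Tm = 2(16) + 4(6) = 32 + 24 = 56°C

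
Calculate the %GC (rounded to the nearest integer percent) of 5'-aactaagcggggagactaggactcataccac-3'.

52%

Counting bases: G=8, A=11, T=4, C=8
G+C = 8 + 8 = 16 out of 31 bases
%GC = 16/31 × 100 = 51.61% ≈ 52%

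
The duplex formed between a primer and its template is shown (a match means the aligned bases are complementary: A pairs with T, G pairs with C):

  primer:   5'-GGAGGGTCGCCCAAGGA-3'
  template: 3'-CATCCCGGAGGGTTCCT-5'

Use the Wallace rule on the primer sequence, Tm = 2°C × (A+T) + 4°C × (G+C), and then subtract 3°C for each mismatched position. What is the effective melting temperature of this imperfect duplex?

Primer base counts: A=4, T=1, G=8, C=4 → A+T=5, G+C=12
Perfect-match Tm = 2(5) + 4(12) = 10 + 48 = 58°C
Mismatches (positions where the bases are not complementary): 3 (at positions 2, 7, 9)
Effective Tm = 58 − 3×3 = 58 − 9 = 49°C

49°C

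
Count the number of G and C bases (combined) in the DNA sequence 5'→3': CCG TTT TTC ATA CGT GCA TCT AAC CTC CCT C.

Scanning the sequence gives G=3, T=11, A=5, C=12.
Total G or C: 3 + 12 = 15

15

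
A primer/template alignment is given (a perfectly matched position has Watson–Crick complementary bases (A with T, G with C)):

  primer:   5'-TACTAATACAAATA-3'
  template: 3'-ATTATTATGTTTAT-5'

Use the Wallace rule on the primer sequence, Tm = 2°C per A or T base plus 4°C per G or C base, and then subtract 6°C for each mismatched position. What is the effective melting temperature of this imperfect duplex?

Primer base counts: A=8, T=4, G=0, C=2 → A+T=12, G+C=2
Perfect-match Tm = 2(12) + 4(2) = 24 + 8 = 32°C
Mismatches (positions where the bases are not complementary): 1 (at position 3)
Effective Tm = 32 − 1×6 = 32 − 6 = 26°C

26°C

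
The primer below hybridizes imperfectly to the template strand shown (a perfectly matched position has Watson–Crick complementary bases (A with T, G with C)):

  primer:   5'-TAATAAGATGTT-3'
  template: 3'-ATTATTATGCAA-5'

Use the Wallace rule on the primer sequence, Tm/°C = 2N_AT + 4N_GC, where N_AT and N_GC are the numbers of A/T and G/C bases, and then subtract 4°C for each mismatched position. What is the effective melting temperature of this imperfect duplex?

Primer base counts: A=5, T=5, G=2, C=0 → A+T=10, G+C=2
Perfect-match Tm = 2(10) + 4(2) = 20 + 8 = 28°C
Mismatches (positions where the bases are not complementary): 2 (at positions 7, 9)
Effective Tm = 28 − 2×4 = 28 − 8 = 20°C

20°C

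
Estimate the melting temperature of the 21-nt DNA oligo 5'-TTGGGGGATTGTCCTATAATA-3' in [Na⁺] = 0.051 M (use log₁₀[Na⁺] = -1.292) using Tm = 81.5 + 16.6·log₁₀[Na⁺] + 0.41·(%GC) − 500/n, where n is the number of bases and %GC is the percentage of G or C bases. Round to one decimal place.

Length n = 21. Base counts: T=8, C=2, G=6, A=5
G+C = 8, so %GC = 8/21 × 100 = 38.095%
Salt term: 16.6 × (-1.292) = -21.447
GC term: 0.41 × 38.095 = 15.619; length term: −500/21 = −23.81
Tm = 81.5 + (-21.447) + 15.619 − 23.81 = 51.862 → 51.9°C

51.9°C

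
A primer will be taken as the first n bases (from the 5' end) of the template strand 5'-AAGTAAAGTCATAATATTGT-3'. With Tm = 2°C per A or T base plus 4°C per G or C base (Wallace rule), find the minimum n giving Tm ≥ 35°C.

n = 15

First 14 bases: AAGTAAAGTCATAA → Tm = 34°C (< 35°C)
First 15 bases: AAGTAAAGTCATAAT → Tm = 36°C (≥ 35°C)
Since every base adds ≥2°C, Tm only increases with n, so the threshold is first crossed at n = 15.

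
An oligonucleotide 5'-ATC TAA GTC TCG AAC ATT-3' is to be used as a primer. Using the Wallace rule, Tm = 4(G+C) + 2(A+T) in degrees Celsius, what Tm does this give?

G=2, T=6, A=6, C=4
AT pairs contribute 12, GC pairs contribute 6.
Tm = 2×12 + 4×6 = 48°C

48°C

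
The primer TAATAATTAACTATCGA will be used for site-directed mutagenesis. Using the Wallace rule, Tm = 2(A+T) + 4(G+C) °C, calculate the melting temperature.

40°C

C=2, T=6, G=1, A=8
AT pairs contribute 14, GC pairs contribute 3.
Tm = 2×14 + 4×3 = 40°C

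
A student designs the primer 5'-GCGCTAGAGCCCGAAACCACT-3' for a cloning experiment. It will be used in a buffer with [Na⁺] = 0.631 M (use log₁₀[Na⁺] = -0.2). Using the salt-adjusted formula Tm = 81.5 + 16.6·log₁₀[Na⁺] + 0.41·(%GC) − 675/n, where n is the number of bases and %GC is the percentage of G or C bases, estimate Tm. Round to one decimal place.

71.4°C

Length n = 21. Counting bases: C=8, A=6, G=5, T=2
G+C = 13, so %GC = 13/21 × 100 = 61.905%
Salt term: 16.6 × (-0.2) = -3.32
GC term: 0.41 × 61.905 = 25.381; length term: −675/21 = −32.143
Tm = 81.5 + (-3.32) + 25.381 − 32.143 = 71.418 → 71.4°C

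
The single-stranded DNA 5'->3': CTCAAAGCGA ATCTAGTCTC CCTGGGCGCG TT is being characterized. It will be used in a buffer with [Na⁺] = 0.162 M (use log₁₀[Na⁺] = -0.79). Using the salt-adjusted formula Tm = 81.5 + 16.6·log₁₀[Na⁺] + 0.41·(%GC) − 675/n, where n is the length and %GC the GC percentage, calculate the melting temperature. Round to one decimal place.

70.4°C

Length n = 32. Counting bases: G=8, T=8, C=10, A=6
G+C = 18, so %GC = 18/32 × 100 = 56.25%
Salt term: 16.6 × (-0.79) = -13.114
GC term: 0.41 × 56.25 = 23.062; length term: −675/32 = −21.094
Tm = 81.5 + (-13.114) + 23.062 − 21.094 = 70.354 → 70.4°C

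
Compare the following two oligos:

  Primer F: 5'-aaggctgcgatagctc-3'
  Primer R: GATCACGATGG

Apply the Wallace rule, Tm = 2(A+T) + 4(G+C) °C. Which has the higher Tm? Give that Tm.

Primer F: A+T=7, G+C=9 → Tm = 2(7)+4(9) = 50°C
Primer R: A+T=5, G+C=6 → Tm = 2(5)+4(6) = 34°C
50°C vs 34°C → primer F is higher.

Primer F, 50°C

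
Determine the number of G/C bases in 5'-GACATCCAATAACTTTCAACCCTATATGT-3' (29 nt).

10

C=8, A=10, T=9, G=2
Total G or C: 2 + 8 = 10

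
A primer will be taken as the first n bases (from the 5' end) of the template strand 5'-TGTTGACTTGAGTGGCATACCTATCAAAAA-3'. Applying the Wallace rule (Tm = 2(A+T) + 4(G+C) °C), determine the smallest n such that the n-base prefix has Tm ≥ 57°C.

n = 20

First 19 bases: TGTTGACTTGAGTGGCATA → Tm = 54°C (< 57°C)
First 20 bases: TGTTGACTTGAGTGGCATAC → Tm = 58°C (≥ 57°C)
Since every base adds ≥2°C, Tm only increases with n, so the threshold is first crossed at n = 20.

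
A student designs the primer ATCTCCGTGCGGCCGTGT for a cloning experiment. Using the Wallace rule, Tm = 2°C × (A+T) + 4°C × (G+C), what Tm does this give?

C=6, T=5, A=1, G=6
So N_AT = 6 and N_GC = 12.
Tm = 2×6 + 4×12 = 60°C

60°C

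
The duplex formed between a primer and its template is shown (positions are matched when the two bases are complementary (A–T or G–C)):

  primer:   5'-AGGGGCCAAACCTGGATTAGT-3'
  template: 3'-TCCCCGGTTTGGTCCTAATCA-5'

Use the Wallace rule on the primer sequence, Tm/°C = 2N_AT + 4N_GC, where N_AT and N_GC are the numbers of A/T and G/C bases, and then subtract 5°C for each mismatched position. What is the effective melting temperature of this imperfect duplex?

Primer base counts: A=6, T=4, G=7, C=4 → A+T=10, G+C=11
Perfect-match Tm = 2(10) + 4(11) = 20 + 44 = 64°C
Mismatches (positions where the bases are not complementary): 1 (at position 13)
Effective Tm = 64 − 1×5 = 64 − 5 = 59°C

59°C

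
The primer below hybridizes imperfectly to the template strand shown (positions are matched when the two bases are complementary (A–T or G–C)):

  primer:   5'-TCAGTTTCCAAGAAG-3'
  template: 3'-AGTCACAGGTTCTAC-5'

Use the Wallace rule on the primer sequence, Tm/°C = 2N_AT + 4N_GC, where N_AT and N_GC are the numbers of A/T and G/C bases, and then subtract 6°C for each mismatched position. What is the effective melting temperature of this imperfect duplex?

Primer base counts: A=5, T=4, G=3, C=3 → A+T=9, G+C=6
Perfect-match Tm = 2(9) + 4(6) = 18 + 24 = 42°C
Mismatches (positions where the bases are not complementary): 2 (at positions 6, 14)
Effective Tm = 42 − 2×6 = 42 − 12 = 30°C

30°C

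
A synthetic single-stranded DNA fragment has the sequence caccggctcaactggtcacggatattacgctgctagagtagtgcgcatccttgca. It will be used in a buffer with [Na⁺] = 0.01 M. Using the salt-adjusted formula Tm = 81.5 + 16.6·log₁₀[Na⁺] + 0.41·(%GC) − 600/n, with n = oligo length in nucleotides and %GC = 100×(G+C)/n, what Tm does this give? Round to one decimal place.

59.8°C

Length n = 55. T=13, C=16, G=14, A=12
G+C = 30, so %GC = 30/55 × 100 = 54.545%
Salt term: 16.6 × (-2) = -33.2
GC term: 0.41 × 54.545 = 22.363; length term: −600/55 = −10.909
Tm = 81.5 + (-33.2) + 22.363 − 10.909 = 59.754 → 59.8°C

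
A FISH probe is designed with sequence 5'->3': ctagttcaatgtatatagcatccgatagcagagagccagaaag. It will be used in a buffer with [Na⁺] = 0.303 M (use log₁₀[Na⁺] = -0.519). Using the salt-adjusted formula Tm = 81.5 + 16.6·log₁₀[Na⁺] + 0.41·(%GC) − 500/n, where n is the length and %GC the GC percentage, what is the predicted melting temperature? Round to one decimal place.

78.4°C

Length n = 43. Base counts: C=8, A=16, T=9, G=10
G+C = 18, so %GC = 18/43 × 100 = 41.86%
Salt term: 16.6 × (-0.519) = -8.615
GC term: 0.41 × 41.86 = 17.163; length term: −500/43 = −11.628
Tm = 81.5 + (-8.615) + 17.163 − 11.628 = 78.42 → 78.4°C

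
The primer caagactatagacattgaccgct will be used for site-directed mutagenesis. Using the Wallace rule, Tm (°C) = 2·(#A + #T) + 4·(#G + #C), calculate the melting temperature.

66°C

Base counts: C=6, T=5, A=8, G=4
So N_AT = 13 and N_GC = 10.
Tm = 4·10 + 2·13 = 40 + 26 = 66°C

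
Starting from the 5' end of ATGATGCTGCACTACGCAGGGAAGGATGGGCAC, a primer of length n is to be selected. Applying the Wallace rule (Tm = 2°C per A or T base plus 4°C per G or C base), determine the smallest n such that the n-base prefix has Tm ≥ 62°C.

First 19 bases: ATGATGCTGCACTACGCAG → Tm = 58°C (< 62°C)
First 20 bases: ATGATGCTGCACTACGCAGG → Tm = 62°C (≥ 62°C)
Each additional base adds 2°C (A/T) or 4°C (G/C), so Tm is non-decreasing in n; n = 20 is the first length to reach 62°C.

n = 20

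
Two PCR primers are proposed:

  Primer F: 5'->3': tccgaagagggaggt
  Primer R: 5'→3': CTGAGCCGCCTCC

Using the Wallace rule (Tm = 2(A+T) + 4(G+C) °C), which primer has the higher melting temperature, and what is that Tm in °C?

Primer F, 48°C

Primer F: A+T=6, G+C=9 → Tm = 2(6)+4(9) = 48°C
Primer R: A+T=3, G+C=10 → Tm = 2(3)+4(10) = 46°C
48°C vs 46°C → primer F is higher.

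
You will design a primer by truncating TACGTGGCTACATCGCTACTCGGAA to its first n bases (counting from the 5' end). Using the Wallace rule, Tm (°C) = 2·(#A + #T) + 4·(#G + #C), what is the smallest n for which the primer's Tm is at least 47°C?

n = 16

First 15 bases: TACGTGGCTACATCG → Tm = 46°C (< 47°C)
First 16 bases: TACGTGGCTACATCGC → Tm = 50°C (≥ 47°C)
Since every base adds ≥2°C, Tm only increases with n, so the threshold is first crossed at n = 16.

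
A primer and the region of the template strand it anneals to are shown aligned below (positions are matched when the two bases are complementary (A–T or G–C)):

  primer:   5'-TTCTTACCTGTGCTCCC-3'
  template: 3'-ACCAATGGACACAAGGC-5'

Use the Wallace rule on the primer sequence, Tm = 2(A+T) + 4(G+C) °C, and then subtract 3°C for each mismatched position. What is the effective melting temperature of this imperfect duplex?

Primer base counts: A=1, T=7, G=2, C=7 → A+T=8, G+C=9
Perfect-match Tm = 2(8) + 4(9) = 16 + 36 = 52°C
Mismatches (positions where the bases are not complementary): 4 (at positions 2, 3, 13, 17)
Effective Tm = 52 − 4×3 = 52 − 12 = 40°C

40°C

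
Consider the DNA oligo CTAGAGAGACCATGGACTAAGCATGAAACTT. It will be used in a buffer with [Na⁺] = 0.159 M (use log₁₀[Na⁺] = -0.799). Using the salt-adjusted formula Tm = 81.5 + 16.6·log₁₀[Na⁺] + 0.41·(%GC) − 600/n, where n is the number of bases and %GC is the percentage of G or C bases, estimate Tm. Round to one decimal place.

Length n = 31. Base counts: T=6, A=12, G=7, C=6
G+C = 13, so %GC = 13/31 × 100 = 41.935%
Salt term: 16.6 × (-0.799) = -13.263
GC term: 0.41 × 41.935 = 17.193; length term: −600/31 = −19.355
Tm = 81.5 + (-13.263) + 17.193 − 19.355 = 66.075 → 66.1°C

66.1°C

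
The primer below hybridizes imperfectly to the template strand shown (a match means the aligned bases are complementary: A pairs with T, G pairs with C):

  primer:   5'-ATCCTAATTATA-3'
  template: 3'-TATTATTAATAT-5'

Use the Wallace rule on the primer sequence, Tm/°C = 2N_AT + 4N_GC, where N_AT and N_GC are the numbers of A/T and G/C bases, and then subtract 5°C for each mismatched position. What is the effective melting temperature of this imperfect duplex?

Primer base counts: A=5, T=5, G=0, C=2 → A+T=10, G+C=2
Perfect-match Tm = 2(10) + 4(2) = 20 + 8 = 28°C
Mismatches (positions where the bases are not complementary): 2 (at positions 3, 4)
Effective Tm = 28 − 2×5 = 28 − 10 = 18°C

18°C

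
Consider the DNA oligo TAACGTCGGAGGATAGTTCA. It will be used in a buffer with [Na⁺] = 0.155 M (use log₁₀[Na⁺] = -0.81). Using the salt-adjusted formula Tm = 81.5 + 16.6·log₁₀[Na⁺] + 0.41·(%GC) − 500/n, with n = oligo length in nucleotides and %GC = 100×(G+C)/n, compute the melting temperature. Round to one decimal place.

61.5°C

Length n = 20. Counting bases: T=5, A=6, C=3, G=6
G+C = 9, so %GC = 9/20 × 100 = 45%
Salt term: 16.6 × (-0.81) = -13.446
GC term: 0.41 × 45 = 18.45; length term: −500/20 = −25
Tm = 81.5 + (-13.446) + 18.45 − 25 = 61.504 → 61.5°C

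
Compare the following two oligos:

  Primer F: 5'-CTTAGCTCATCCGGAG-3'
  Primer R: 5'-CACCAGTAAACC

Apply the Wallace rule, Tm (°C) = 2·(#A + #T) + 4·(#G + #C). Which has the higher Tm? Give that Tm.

Primer F: A+T=7, G+C=9 → Tm = 2(7)+4(9) = 50°C
Primer R: A+T=6, G+C=6 → Tm = 2(6)+4(6) = 36°C
50°C vs 36°C → primer F is higher.

Primer F, 50°C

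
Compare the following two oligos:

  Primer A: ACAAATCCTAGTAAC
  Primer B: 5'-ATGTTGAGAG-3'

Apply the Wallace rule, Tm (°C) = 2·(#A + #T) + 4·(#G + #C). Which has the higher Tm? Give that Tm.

Primer A: A+T=10, G+C=5 → Tm = 2(10)+4(5) = 40°C
Primer B: A+T=6, G+C=4 → Tm = 2(6)+4(4) = 28°C
40°C vs 28°C → primer A is higher.

Primer A, 40°C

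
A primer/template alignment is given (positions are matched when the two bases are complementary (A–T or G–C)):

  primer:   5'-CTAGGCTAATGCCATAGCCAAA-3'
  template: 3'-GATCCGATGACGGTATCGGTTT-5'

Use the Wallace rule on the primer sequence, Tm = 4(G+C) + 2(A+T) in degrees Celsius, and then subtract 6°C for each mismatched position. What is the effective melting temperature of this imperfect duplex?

58°C

Primer base counts: A=8, T=4, G=4, C=6 → A+T=12, G+C=10
Perfect-match Tm = 2(12) + 4(10) = 24 + 40 = 64°C
Mismatches (positions where the bases are not complementary): 1 (at position 9)
Effective Tm = 64 − 1×6 = 64 − 6 = 58°C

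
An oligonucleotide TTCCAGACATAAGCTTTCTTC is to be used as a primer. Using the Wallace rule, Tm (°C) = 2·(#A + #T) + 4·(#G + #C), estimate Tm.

A=5, G=2, C=6, T=8
A+T = 13, G+C = 8
Tm = 2(13) + 4(8) = 26 + 32 = 58°C

58°C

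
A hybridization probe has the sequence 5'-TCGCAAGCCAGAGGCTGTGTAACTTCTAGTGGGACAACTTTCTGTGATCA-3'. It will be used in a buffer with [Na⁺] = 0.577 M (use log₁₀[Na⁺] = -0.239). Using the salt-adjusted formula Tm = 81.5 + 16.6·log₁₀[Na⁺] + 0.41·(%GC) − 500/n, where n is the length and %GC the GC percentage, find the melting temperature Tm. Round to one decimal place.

Length n = 50. Scanning the sequence gives A=12, T=14, C=11, G=13.
G+C = 24, so %GC = 24/50 × 100 = 48%
Salt term: 16.6 × (-0.239) = -3.967
GC term: 0.41 × 48 = 19.68; length term: −500/50 = −10
Tm = 81.5 + (-3.967) + 19.68 − 10 = 87.213 → 87.2°C

87.2°C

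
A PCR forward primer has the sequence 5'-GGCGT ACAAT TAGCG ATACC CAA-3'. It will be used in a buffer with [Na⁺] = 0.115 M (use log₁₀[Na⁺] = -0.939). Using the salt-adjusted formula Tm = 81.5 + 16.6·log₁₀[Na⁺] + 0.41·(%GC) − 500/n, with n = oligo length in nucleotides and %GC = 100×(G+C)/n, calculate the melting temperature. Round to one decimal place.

63.8°C

Length n = 23. G=5, T=4, A=8, C=6
G+C = 11, so %GC = 11/23 × 100 = 47.826%
Salt term: 16.6 × (-0.939) = -15.587
GC term: 0.41 × 47.826 = 19.609; length term: −500/23 = −21.739
Tm = 81.5 + (-15.587) + 19.609 − 21.739 = 63.783 → 63.8°C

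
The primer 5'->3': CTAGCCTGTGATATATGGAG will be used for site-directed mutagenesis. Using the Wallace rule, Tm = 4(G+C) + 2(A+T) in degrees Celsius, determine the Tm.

Base counts: A=5, T=6, C=3, G=6
A+T = 11, G+C = 9
Tm = 2×11 + 4×9 = 58°C

58°C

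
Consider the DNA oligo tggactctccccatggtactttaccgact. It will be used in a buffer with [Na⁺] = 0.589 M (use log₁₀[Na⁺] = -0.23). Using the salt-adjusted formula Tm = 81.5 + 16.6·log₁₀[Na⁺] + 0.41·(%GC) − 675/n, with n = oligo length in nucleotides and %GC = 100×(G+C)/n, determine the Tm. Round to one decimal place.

75.6°C

Length n = 29. Scanning the sequence gives T=9, A=5, C=10, G=5.
G+C = 15, so %GC = 15/29 × 100 = 51.724%
Salt term: 16.6 × (-0.23) = -3.818
GC term: 0.41 × 51.724 = 21.207; length term: −675/29 = −23.276
Tm = 81.5 + (-3.818) + 21.207 − 23.276 = 75.613 → 75.6°C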